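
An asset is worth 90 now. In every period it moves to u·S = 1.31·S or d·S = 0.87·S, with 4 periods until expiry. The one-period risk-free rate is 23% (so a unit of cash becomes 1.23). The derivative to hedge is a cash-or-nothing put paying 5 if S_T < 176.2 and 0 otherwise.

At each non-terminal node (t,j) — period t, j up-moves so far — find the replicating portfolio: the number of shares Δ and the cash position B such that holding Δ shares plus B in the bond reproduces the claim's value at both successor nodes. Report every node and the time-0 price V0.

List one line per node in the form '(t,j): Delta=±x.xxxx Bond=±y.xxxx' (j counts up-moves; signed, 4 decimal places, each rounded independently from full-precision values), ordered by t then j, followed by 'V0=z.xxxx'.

(0,0): Delta=-0.0372 Bond=4.5502
(1,0): Delta=0.0000 Bond=2.6869
(1,1): Delta=-0.0426 Bond=6.2434
(2,0): Delta=0.0000 Bond=3.3049
(2,1): Delta=0.0000 Bond=3.3049
(2,2): Delta=-0.0489 Bond=8.6515
(3,0): Delta=0.0000 Bond=4.0650
(3,1): Delta=0.0000 Bond=4.0650
(3,2): Delta=0.0000 Bond=4.0650
(3,3): Delta=-0.0562 Bond=12.1027
V0=1.2056

Since d<R<u, set p* = (R−d)/(u−d) = 0.8182; price each node as the discounted p*-expectation of its children.
Terminal values V(4,·): V(4,0)=5.0000, V(4,1)=5.0000, V(4,2)=5.0000, V(4,3)=5.0000, V(4,4)=0.0000
  t=3,j=0: stock 59.2653 → up 77.6375 (V=5.0000), down 51.5608 (V=5.0000). Price 4.0650; hedge Δ=0.0000, bond B=4.0650.
  t=3,j=1: stock 89.2385 → up 116.9024 (V=5.0000), down 77.6375 (V=5.0000). Price 4.0650; hedge Δ=0.0000, bond B=4.0650.
  t=3,j=2: stock 134.3706 → up 176.0255 (V=5.0000), down 116.9024 (V=5.0000). Price 4.0650; hedge Δ=0.0000, bond B=4.0650.
  t=3,j=3: stock 202.3282 → up 265.0499 (V=0.0000), down 176.0255 (V=5.0000). Price 0.7391; hedge Δ=-0.0562, bond B=12.1027.
  t=2,j=0: stock 68.1210 → up 89.2385 (V=4.0650), down 59.2653 (V=4.0650). Price 3.3049; hedge Δ=0.0000, bond B=3.3049.
  t=2,j=1: stock 102.5730 → up 134.3706 (V=4.0650), down 89.2385 (V=4.0650). Price 3.3049; hedge Δ=0.0000, bond B=3.3049.
  t=2,j=2: stock 154.4490 → up 202.3282 (V=0.7391), down 134.3706 (V=4.0650). Price 1.0925; hedge Δ=-0.0489, bond B=8.6515.
  t=1,j=0: stock 78.3000 → up 102.5730 (V=3.3049), down 68.1210 (V=3.3049). Price 2.6869; hedge Δ=0.0000, bond B=2.6869.
  t=1,j=1: stock 117.9000 → up 154.4490 (V=1.0925), down 102.5730 (V=3.3049). Price 1.2153; hedge Δ=-0.0426, bond B=6.2434.
  t=0,j=0: stock 90.0000 → up 117.9000 (V=1.2153), down 78.3000 (V=2.6869). Price 1.2056; hedge Δ=-0.0372, bond B=4.5502.
Each (Δ,B) replicates both successor values, so the strategy is self-financing and V0 is arbitrage-free.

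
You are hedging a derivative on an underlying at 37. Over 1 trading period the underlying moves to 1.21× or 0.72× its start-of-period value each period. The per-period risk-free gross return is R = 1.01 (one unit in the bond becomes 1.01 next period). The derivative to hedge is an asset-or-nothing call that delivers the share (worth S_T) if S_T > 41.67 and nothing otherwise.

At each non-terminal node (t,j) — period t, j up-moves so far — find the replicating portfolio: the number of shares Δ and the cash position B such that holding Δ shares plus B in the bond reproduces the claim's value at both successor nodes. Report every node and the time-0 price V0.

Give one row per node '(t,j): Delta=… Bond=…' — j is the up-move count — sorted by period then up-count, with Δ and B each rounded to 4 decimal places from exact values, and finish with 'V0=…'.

(0,0): Delta=2.4694 Bond=-65.1332
V0=26.2342

No-arbitrage ⇒ martingale measure with p* = (R−d)/(u−d) = 0.5918.
Terminal values V(1,·): V(1,0)=0.0000, V(1,1)=44.7700
Node (0,0) S=37.0000: V=(p*·44.7700+(1−p*)·0.0000)/1.01=26.2342; Δ=(44.7700−0.0000)/(44.7700−26.6400)=2.4694; B=V−Δ·S=-65.1332
The time-0 hedge costs 26.2342, which is the no-arbitrage price.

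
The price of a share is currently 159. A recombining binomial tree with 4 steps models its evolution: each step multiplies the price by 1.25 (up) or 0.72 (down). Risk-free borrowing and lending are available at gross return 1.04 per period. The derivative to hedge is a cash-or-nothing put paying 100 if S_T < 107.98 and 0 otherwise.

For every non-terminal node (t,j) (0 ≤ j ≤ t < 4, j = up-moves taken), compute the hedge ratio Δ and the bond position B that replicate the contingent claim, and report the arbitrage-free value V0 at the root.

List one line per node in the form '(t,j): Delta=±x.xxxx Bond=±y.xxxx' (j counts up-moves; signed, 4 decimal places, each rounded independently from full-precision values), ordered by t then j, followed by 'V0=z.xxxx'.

Under the risk-neutral measure, an up-move has probability p* = (R−d)/(u−d) = 0.6038 and values discount at R = 1.04.
At expiry t=4: V(4,0)=100.0000, V(4,1)=100.0000, V(4,2)=0.0000, V(4,3)=0.0000, V(4,4)=0.0000
(3,0): S=59.3464. Δ = (V_up−V_dn)/(S_up−S_dn) = (100.0000−100.0000)/(74.1830−42.7294) = 0.0000. V = [p*·100.0000 + (1−p*)·100.0000]/1.04 = 96.1538. B = V − Δ·S = 96.1538.
(3,1): S=103.0320. Δ = (V_up−V_dn)/(S_up−S_dn) = (0.0000−100.0000)/(128.7900−74.1830) = -1.8313. V = [p*·0.0000 + (1−p*)·100.0000]/1.04 = 38.0987. B = V − Δ·S = 226.7779.
(3,2): S=178.8750. Δ = (V_up−V_dn)/(S_up−S_dn) = (0.0000−0.0000)/(223.5938−128.7900) = 0.0000. V = [p*·0.0000 + (1−p*)·0.0000]/1.04 = 0.0000. B = V − Δ·S = 0.0000.
(3,3): S=310.5469. Δ = (V_up−V_dn)/(S_up−S_dn) = (0.0000−0.0000)/(388.1836−223.5938) = 0.0000. V = [p*·0.0000 + (1−p*)·0.0000]/1.04 = 0.0000. B = V − Δ·S = 0.0000.
(2,0): S=82.4256. Δ = (V_up−V_dn)/(S_up−S_dn) = (38.0987−96.1538)/(103.0320−59.3464) = -1.3289. V = [p*·38.0987 + (1−p*)·96.1538]/1.04 = 58.7516. B = V − Δ·S = 168.2896.
(2,1): S=143.1000. Δ = (V_up−V_dn)/(S_up−S_dn) = (0.0000−38.0987)/(178.8750−103.0320) = -0.5023. V = [p*·0.0000 + (1−p*)·38.0987]/1.04 = 14.5151. B = V − Δ·S = 86.3994.
(2,2): S=248.4375. Δ = (V_up−V_dn)/(S_up−S_dn) = (0.0000−0.0000)/(310.5469−178.8750) = 0.0000. V = [p*·0.0000 + (1−p*)·0.0000]/1.04 = 0.0000. B = V − Δ·S = 0.0000.
(1,0): S=114.4800. Δ = (V_up−V_dn)/(S_up−S_dn) = (14.5151−58.7516)/(143.1000−82.4256) = -0.7291. V = [p*·14.5151 + (1−p*)·58.7516]/1.04 = 30.8104. B = V − Δ·S = 114.2755.
(1,1): S=198.7500. Δ = (V_up−V_dn)/(S_up−S_dn) = (0.0000−14.5151)/(248.4375−143.1000) = -0.1378. V = [p*·0.0000 + (1−p*)·14.5151]/1.04 = 5.5301. B = V − Δ·S = 32.9171.
(0,0): S=159.0000. Δ = (V_up−V_dn)/(S_up−S_dn) = (5.5301−30.8104)/(198.7500−114.4800) = -0.3000. V = [p*·5.5301 + (1−p*)·30.8104]/1.04 = 14.9488. B = V − Δ·S = 62.6475.
The time-0 hedge costs 14.9488, which is the no-arbitrage price.

(0,0): Delta=-0.3000 Bond=62.6475
(1,0): Delta=-0.7291 Bond=114.2755
(1,1): Delta=-0.1378 Bond=32.9171
(2,0): Delta=-1.3289 Bond=168.2896
(2,1): Delta=-0.5023 Bond=86.3994
(2,2): Delta=0.0000 Bond=0.0000
(3,0): Delta=0.0000 Bond=96.1538
(3,1): Delta=-1.8313 Bond=226.7779
(3,2): Delta=0.0000 Bond=0.0000
(3,3): Delta=0.0000 Bond=0.0000
V0=14.9488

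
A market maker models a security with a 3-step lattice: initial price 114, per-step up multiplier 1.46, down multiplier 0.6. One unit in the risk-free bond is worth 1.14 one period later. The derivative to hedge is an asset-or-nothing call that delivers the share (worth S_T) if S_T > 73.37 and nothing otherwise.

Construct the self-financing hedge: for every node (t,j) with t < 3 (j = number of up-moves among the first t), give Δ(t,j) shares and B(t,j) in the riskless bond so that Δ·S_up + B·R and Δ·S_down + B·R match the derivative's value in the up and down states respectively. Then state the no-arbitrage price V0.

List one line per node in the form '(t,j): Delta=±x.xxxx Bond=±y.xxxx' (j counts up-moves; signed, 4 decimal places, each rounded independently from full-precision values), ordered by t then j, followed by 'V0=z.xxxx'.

Under the risk-neutral measure, an up-move has probability p* = (R−d)/(u−d) = 0.6279 and values discount at R = 1.14.
Terminal payoffs: V(3,0)=0.0000, V(3,1)=0.0000, V(3,2)=145.8014, V(3,3)=354.7835
Node (2,0) S=41.0400: V=(p*·0.0000+(1−p*)·0.0000)/1.14=0.0000; Δ=(0.0000−0.0000)/(59.9184−24.6240)=0.0000; B=V−Δ·S=0.0000
Node (2,1) S=99.8640: V=(p*·145.8014+(1−p*)·0.0000)/1.14=80.3068; Δ=(145.8014−0.0000)/(145.8014−59.9184)=1.6977; B=V−Δ·S=-89.2298
Node (2,2) S=243.0024: V=(p*·354.7835+(1−p*)·145.8014)/1.14=243.0024; Δ=(354.7835−145.8014)/(354.7835−145.8014)=1.0000; B=V−Δ·S=0.0000
Node (1,0) S=68.4000: V=(p*·80.3068+(1−p*)·0.0000)/1.14=44.2326; Δ=(80.3068−0.0000)/(99.8640−41.0400)=1.3652; B=V−Δ·S=-49.1474
Node (1,1) S=166.4400: V=(p*·243.0024+(1−p*)·80.3068)/1.14=160.0566; Δ=(243.0024−80.3068)/(243.0024−99.8640)=1.1366; B=V−Δ·S=-29.1244
Node (0,0) S=114.0000: V=(p*·160.0566+(1−p*)·44.2326)/1.14=102.5959; Δ=(160.0566−44.2326)/(166.4400−68.4000)=1.1814; B=V−Δ·S=-32.0831
The time-0 hedge costs 102.5959, which is the no-arbitrage price.

(0,0): Delta=1.1814 Bond=-32.0831
(1,0): Delta=1.3652 Bond=-49.1474
(1,1): Delta=1.1366 Bond=-29.1244
(2,0): Delta=0.0000 Bond=0.0000
(2,1): Delta=1.6977 Bond=-89.2298
(2,2): Delta=1.0000 Bond=0.0000
V0=102.5959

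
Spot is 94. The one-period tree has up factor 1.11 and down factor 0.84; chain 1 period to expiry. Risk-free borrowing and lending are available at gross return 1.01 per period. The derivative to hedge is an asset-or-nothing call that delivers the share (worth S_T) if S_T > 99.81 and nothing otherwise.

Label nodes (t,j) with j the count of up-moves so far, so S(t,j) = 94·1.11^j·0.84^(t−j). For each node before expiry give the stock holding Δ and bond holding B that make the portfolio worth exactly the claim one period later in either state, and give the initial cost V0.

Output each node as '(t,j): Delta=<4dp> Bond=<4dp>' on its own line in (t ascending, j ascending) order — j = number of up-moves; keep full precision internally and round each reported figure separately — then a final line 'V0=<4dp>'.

(0,0): Delta=4.1111 Bond=-321.3993
V0=65.0451

The replicating-portfolio and risk-neutral prices coincide; use p* = (1.01−0.84)/(1.11−0.84) = 0.6296 for the latter.
Payoff layer (t=1): V(1,0)=0.0000, V(1,1)=104.3400
Node (0,0) S=94.0000: V=(p*·104.3400+(1−p*)·0.0000)/1.01=65.0451; Δ=(104.3400−0.0000)/(104.3400−78.9600)=4.1111; B=V−Δ·S=-321.3993
Root portfolio cost Δ·94+B reproduces V0=65.0451.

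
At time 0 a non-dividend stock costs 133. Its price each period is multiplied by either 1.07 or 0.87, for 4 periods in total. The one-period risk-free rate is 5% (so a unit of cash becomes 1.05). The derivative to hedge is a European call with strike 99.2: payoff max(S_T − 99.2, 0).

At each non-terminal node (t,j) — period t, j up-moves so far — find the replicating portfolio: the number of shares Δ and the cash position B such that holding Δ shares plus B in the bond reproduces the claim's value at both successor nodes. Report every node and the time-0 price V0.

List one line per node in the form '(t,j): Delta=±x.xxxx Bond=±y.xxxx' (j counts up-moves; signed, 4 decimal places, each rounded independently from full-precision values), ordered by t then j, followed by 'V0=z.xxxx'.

Risk-neutral probability p* = (R−d)/(u−d) = (1.05−0.87)/(1.07−0.87) = 0.9000.
At expiry t=4: V(4,0)=0.0000, V(4,1)=0.0000, V(4,2)=16.0544, V(4,3)=42.5497, V(4,4)=75.1359
(3,0): S=87.5809. Δ = (V_up−V_dn)/(S_up−S_dn) = (0.0000−0.0000)/(93.7116−76.1954) = 0.0000. V = [p*·0.0000 + (1−p*)·0.0000]/1.05 = 0.0000. B = V − Δ·S = 0.0000.
(3,1): S=107.7144. Δ = (V_up−V_dn)/(S_up−S_dn) = (16.0544−0.0000)/(115.2544−93.7116) = 0.7452. V = [p*·16.0544 + (1−p*)·0.0000]/1.05 = 13.7610. B = V − Δ·S = -66.5113.
(3,2): S=132.4764. Δ = (V_up−V_dn)/(S_up−S_dn) = (42.5497−16.0544)/(141.7497−115.2544) = 1.0000. V = [p*·42.5497 + (1−p*)·16.0544]/1.05 = 38.0002. B = V − Δ·S = -94.4762.
(3,3): S=162.9307. Δ = (V_up−V_dn)/(S_up−S_dn) = (75.1359−42.5497)/(174.3359−141.7497) = 1.0000. V = [p*·75.1359 + (1−p*)·42.5497]/1.05 = 68.4545. B = V − Δ·S = -94.4762.
(2,0): S=100.6677. Δ = (V_up−V_dn)/(S_up−S_dn) = (13.7610−0.0000)/(107.7144−87.5809) = 0.6835. V = [p*·13.7610 + (1−p*)·0.0000]/1.05 = 11.7951. B = V − Δ·S = -57.0097.
(2,1): S=123.8097. Δ = (V_up−V_dn)/(S_up−S_dn) = (38.0002−13.7610)/(132.4764−107.7144) = 0.9789. V = [p*·38.0002 + (1−p*)·13.7610]/1.05 = 33.8822. B = V − Δ·S = -87.3140.
(2,2): S=152.2717. Δ = (V_up−V_dn)/(S_up−S_dn) = (68.4545−38.0002)/(162.9307−132.4764) = 1.0000. V = [p*·68.4545 + (1−p*)·38.0002]/1.05 = 62.2944. B = V − Δ·S = -89.9773.
(1,0): S=115.7100. Δ = (V_up−V_dn)/(S_up−S_dn) = (33.8822−11.7951)/(123.8097−100.6677) = 0.9544. V = [p*·33.8822 + (1−p*)·11.7951]/1.05 = 30.1652. B = V − Δ·S = -80.2701.
(1,1): S=142.3100. Δ = (V_up−V_dn)/(S_up−S_dn) = (62.2944−33.8822)/(152.2717−123.8097) = 0.9983. V = [p*·62.2944 + (1−p*)·33.8822]/1.05 = 56.6221. B = V − Δ·S = -85.4390.
(0,0): S=133.0000. Δ = (V_up−V_dn)/(S_up−S_dn) = (56.6221−30.1652)/(142.3100−115.7100) = 0.9946. V = [p*·56.6221 + (1−p*)·30.1652]/1.05 = 51.4061. B = V − Δ·S = -80.8782.
Root portfolio cost Δ·133+B reproduces V0=51.4061.

(0,0): Delta=0.9946 Bond=-80.8782
(1,0): Delta=0.9544 Bond=-80.2701
(1,1): Delta=0.9983 Bond=-85.4390
(2,0): Delta=0.6835 Bond=-57.0097
(2,1): Delta=0.9789 Bond=-87.3140
(2,2): Delta=1.0000 Bond=-89.9773
(3,0): Delta=0.0000 Bond=0.0000
(3,1): Delta=0.7452 Bond=-66.5113
(3,2): Delta=1.0000 Bond=-94.4762
(3,3): Delta=1.0000 Bond=-94.4762
V0=51.4061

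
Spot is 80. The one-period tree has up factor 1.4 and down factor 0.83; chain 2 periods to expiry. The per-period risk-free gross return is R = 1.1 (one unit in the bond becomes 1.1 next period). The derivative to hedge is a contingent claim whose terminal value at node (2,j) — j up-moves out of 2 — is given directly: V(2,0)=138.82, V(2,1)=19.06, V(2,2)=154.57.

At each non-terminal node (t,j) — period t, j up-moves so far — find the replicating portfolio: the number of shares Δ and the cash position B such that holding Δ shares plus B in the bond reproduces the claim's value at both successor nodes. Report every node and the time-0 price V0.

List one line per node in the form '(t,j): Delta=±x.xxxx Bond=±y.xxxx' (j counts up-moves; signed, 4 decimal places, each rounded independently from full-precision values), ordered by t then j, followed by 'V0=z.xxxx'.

(0,0): Delta=0.0231 Bond=66.4515
(1,0): Delta=-3.1642 Bond=284.7340
(1,1): Delta=2.1227 Bond=-162.0560
V0=68.2974

The replicating-portfolio and risk-neutral prices coincide; use p* = (1.1−0.83)/(1.4−0.83) = 0.4737 for the latter.
At expiry t=2: V(2,0)=138.8200, V(2,1)=19.0600, V(2,2)=154.5700
  t=1,j=0: stock 66.4000 → up 92.9600 (V=19.0600), down 55.1120 (V=138.8200). Price 74.6287; hedge Δ=-3.1642, bond B=284.7340.
  t=1,j=1: stock 112.0000 → up 156.8000 (V=154.5700), down 92.9600 (V=19.0600). Price 75.6809; hedge Δ=2.1227, bond B=-162.0560.
  t=0,j=0: stock 80.0000 → up 112.0000 (V=75.6809), down 66.4000 (V=74.6287). Price 68.2974; hedge Δ=0.0231, bond B=66.4515.
Self-financing check: at every node Δ·S+B equals the discounted successor values.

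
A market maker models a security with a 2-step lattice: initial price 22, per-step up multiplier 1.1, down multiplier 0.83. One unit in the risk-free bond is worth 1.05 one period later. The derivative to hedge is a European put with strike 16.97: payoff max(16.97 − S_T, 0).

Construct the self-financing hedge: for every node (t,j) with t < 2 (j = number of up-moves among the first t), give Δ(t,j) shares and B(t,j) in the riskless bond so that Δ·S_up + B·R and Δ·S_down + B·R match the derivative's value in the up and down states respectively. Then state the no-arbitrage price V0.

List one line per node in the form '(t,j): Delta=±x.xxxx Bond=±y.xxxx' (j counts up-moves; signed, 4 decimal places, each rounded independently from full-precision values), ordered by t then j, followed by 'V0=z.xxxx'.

(0,0): Delta=-0.0539 Bond=1.2415
(1,0): Delta=-0.3680 Bond=7.0392
(1,1): Delta=0.0000 Bond=0.0000
V0=0.0564

Under the risk-neutral measure, an up-move has probability p* = (R−d)/(u−d) = 0.8148 and values discount at R = 1.05.
Terminal values V(2,·): V(2,0)=1.8142, V(2,1)=0.0000, V(2,2)=0.0000
  t=1,j=0: stock 18.2600 → up 20.0860 (V=0.0000), down 15.1558 (V=1.8142). Price 0.3200; hedge Δ=-0.3680, bond B=7.0392.
  t=1,j=1: stock 24.2000 → up 26.6200 (V=0.0000), down 20.0860 (V=0.0000). Price 0.0000; hedge Δ=0.0000, bond B=0.0000.
  t=0,j=0: stock 22.0000 → up 24.2000 (V=0.0000), down 18.2600 (V=0.3200). Price 0.0564; hedge Δ=-0.0539, bond B=1.2415.
Root portfolio cost Δ·22+B reproduces V0=0.0564.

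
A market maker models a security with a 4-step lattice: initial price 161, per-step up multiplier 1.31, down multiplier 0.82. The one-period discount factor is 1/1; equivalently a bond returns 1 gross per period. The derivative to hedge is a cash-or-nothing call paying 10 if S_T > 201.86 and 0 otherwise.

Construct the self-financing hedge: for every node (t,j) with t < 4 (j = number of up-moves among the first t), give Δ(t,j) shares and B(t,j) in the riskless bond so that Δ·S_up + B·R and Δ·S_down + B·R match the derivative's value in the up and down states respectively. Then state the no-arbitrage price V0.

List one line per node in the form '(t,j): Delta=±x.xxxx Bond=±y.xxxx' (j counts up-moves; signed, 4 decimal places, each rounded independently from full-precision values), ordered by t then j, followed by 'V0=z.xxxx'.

(0,0): Delta=0.0325 Bond=-3.7903
(1,0): Delta=0.0209 Bond=-2.2582
(1,1): Delta=0.0450 Bond=-6.4290
(2,0): Delta=0.0000 Bond=0.0000
(2,1): Delta=0.0433 Bond=-6.1474
(2,2): Delta=0.0467 Bond=-6.9138
(3,0): Delta=0.0000 Bond=0.0000
(3,1): Delta=0.0000 Bond=0.0000
(3,2): Delta=0.0901 Bond=-16.7347
(3,3): Delta=0.0000 Bond=10.0000
V0=1.4366

Since d<R<u, set p* = (R−d)/(u−d) = 0.3673; price each node as the discounted p*-expectation of its children.
Terminal payoffs: V(4,0)=0.0000, V(4,1)=0.0000, V(4,2)=0.0000, V(4,3)=10.0000, V(4,4)=10.0000
(3,0): S=88.7702. Δ = (V_up−V_dn)/(S_up−S_dn) = (0.0000−0.0000)/(116.2890−72.7916) = 0.0000. V = [p*·0.0000 + (1−p*)·0.0000]/1 = 0.0000. B = V − Δ·S = 0.0000.
(3,1): S=141.8159. Δ = (V_up−V_dn)/(S_up−S_dn) = (0.0000−0.0000)/(185.7788−116.2890) = 0.0000. V = [p*·0.0000 + (1−p*)·0.0000]/1 = 0.0000. B = V − Δ·S = 0.0000.
(3,2): S=226.5595. Δ = (V_up−V_dn)/(S_up−S_dn) = (10.0000−0.0000)/(296.7930−185.7788) = 0.0901. V = [p*·10.0000 + (1−p*)·0.0000]/1 = 3.6735. B = V − Δ·S = -16.7347.
(3,3): S=361.9427. Δ = (V_up−V_dn)/(S_up−S_dn) = (10.0000−10.0000)/(474.1449−296.7930) = 0.0000. V = [p*·10.0000 + (1−p*)·10.0000]/1 = 10.0000. B = V − Δ·S = 10.0000.
(2,0): S=108.2564. Δ = (V_up−V_dn)/(S_up−S_dn) = (0.0000−0.0000)/(141.8159−88.7702) = 0.0000. V = [p*·0.0000 + (1−p*)·0.0000]/1 = 0.0000. B = V − Δ·S = 0.0000.
(2,1): S=172.9462. Δ = (V_up−V_dn)/(S_up−S_dn) = (3.6735−0.0000)/(226.5595−141.8159) = 0.0433. V = [p*·3.6735 + (1−p*)·0.0000]/1 = 1.3494. B = V − Δ·S = -6.1474.
(2,2): S=276.2921. Δ = (V_up−V_dn)/(S_up−S_dn) = (10.0000−3.6735)/(361.9427−226.5595) = 0.0467. V = [p*·10.0000 + (1−p*)·3.6735]/1 = 5.9975. B = V − Δ·S = -6.9138.
(1,0): S=132.0200. Δ = (V_up−V_dn)/(S_up−S_dn) = (1.3494−0.0000)/(172.9462−108.2564) = 0.0209. V = [p*·1.3494 + (1−p*)·0.0000]/1 = 0.4957. B = V − Δ·S = -2.2582.
(1,1): S=210.9100. Δ = (V_up−V_dn)/(S_up−S_dn) = (5.9975−1.3494)/(276.2921−172.9462) = 0.0450. V = [p*·5.9975 + (1−p*)·1.3494]/1 = 3.0569. B = V − Δ·S = -6.4290.
(0,0): S=161.0000. Δ = (V_up−V_dn)/(S_up−S_dn) = (3.0569−0.4957)/(210.9100−132.0200) = 0.0325. V = [p*·3.0569 + (1−p*)·0.4957]/1 = 1.4366. B = V − Δ·S = -3.7903.
Check: Δ(0,0)·S0 + B(0,0) = 1.4366 = V0.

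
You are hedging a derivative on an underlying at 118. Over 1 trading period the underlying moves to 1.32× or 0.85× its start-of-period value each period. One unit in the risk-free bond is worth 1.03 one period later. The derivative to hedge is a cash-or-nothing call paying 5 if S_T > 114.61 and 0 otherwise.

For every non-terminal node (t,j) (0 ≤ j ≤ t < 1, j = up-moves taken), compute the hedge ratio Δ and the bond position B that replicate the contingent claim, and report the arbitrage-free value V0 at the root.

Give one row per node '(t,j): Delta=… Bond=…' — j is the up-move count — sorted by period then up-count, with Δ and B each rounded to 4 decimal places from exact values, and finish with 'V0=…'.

(0,0): Delta=0.0902 Bond=-8.7792
V0=1.8591

Since d<R<u, set p* = (R−d)/(u−d) = 0.3830; price each node as the discounted p*-expectation of its children.
At expiry t=1: V(1,0)=0.0000, V(1,1)=5.0000
  t=0,j=0: stock 118.0000 → up 155.7600 (V=5.0000), down 100.3000 (V=0.0000). Price 1.8591; hedge Δ=0.0902, bond B=-8.7792.
Check: Δ(0,0)·S0 + B(0,0) = 1.8591 = V0.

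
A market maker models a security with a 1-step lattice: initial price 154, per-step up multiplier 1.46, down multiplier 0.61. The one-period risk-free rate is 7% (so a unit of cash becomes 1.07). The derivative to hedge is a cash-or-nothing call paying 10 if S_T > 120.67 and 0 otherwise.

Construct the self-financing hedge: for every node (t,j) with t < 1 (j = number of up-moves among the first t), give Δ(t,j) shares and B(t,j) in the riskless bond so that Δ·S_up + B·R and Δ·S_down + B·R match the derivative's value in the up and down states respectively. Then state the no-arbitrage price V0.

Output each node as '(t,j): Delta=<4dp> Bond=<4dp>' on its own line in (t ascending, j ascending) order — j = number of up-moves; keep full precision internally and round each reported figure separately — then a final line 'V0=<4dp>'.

Risk-neutral probability p* = (R−d)/(u−d) = (1.07−0.61)/(1.46−0.61) = 0.5412.
Terminal values V(1,·): V(1,0)=0.0000, V(1,1)=10.0000
(0,0): S=154.0000. Δ = (V_up−V_dn)/(S_up−S_dn) = (10.0000−0.0000)/(224.8400−93.9400) = 0.0764. V = [p*·10.0000 + (1−p*)·0.0000]/1.07 = 5.0577. B = V − Δ·S = -6.7070.
Root portfolio cost Δ·154+B reproduces V0=5.0577.

(0,0): Delta=0.0764 Bond=-6.7070
V0=5.0577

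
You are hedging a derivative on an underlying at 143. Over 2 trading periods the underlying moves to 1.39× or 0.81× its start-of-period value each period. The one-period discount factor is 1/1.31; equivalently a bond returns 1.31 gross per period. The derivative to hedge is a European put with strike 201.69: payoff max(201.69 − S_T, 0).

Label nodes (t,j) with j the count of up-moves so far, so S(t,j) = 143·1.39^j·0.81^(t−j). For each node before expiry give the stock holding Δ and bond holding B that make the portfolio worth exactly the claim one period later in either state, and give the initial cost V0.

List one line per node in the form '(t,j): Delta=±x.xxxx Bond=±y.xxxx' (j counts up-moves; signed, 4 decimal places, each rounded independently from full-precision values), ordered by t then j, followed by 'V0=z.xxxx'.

Under the risk-neutral measure, an up-move has probability p* = (R−d)/(u−d) = 0.8621 and values discount at R = 1.31.
Terminal values V(2,·): V(2,0)=107.8677, V(2,1)=40.6863, V(2,2)=0.0000
  t=1,j=0: stock 115.8300 → up 161.0037 (V=40.6863), down 93.8223 (V=107.8677). Price 38.1318; hedge Δ=-1.0000, bond B=153.9618.
  t=1,j=1: stock 198.7700 → up 276.2903 (V=0.0000), down 161.0037 (V=40.6863). Price 4.2839; hedge Δ=-0.3529, bond B=74.4327.
  t=0,j=0: stock 143.0000 → up 198.7700 (V=4.2839), down 115.8300 (V=38.1318). Price 6.8340; hedge Δ=-0.4081, bond B=65.1925.
Self-financing check: at every node Δ·S+B equals the discounted successor values.

(0,0): Delta=-0.4081 Bond=65.1925
(1,0): Delta=-1.0000 Bond=153.9618
(1,1): Delta=-0.3529 Bond=74.4327
V0=6.8340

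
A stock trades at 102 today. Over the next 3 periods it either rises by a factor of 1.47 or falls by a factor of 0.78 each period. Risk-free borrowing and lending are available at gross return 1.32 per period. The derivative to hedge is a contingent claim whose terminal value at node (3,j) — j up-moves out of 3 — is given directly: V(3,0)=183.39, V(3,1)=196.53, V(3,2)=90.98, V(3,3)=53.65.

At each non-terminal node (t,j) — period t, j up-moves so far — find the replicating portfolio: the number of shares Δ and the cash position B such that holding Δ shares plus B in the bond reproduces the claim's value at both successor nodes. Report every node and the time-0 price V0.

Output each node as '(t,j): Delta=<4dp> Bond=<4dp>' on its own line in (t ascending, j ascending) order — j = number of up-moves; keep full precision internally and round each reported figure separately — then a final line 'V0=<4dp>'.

Under the risk-neutral measure, an up-move has probability p* = (R−d)/(u−d) = 0.7826 and values discount at R = 1.32.
Terminal payoffs: V(3,0)=183.3900, V(3,1)=196.5300, V(3,2)=90.9800, V(3,3)=53.6500
(2,0): S=62.0568. Δ = (V_up−V_dn)/(S_up−S_dn) = (196.5300−183.3900)/(91.2235−48.4043) = 0.3069. V = [p*·196.5300 + (1−p*)·183.3900]/1.32 = 146.7223. B = V − Δ·S = 127.6789.
(2,1): S=116.9532. Δ = (V_up−V_dn)/(S_up−S_dn) = (90.9800−196.5300)/(171.9212−91.2235) = -1.3080. V = [p*·90.9800 + (1−p*)·196.5300]/1.32 = 86.3073. B = V − Δ·S = 239.2783.
(2,2): S=220.4118. Δ = (V_up−V_dn)/(S_up−S_dn) = (53.6500−90.9800)/(324.0053−171.9212) = -0.2455. V = [p*·53.6500 + (1−p*)·90.9800]/1.32 = 46.7918. B = V − Δ·S = 100.8933.
(1,0): S=79.5600. Δ = (V_up−V_dn)/(S_up−S_dn) = (86.3073−146.7223)/(116.9532−62.0568) = -1.1005. V = [p*·86.3073 + (1−p*)·146.7223]/1.32 = 75.3341. B = V − Δ·S = 162.8921.
(1,1): S=149.9400. Δ = (V_up−V_dn)/(S_up−S_dn) = (46.7918−86.3073)/(220.4118−116.9532) = -0.3819. V = [p*·46.7918 + (1−p*)·86.3073]/1.32 = 41.9562. B = V − Δ·S = 99.2250.
(0,0): S=102.0000. Δ = (V_up−V_dn)/(S_up−S_dn) = (41.9562−75.3341)/(149.9400−79.5600) = -0.4743. V = [p*·41.9562 + (1−p*)·75.3341]/1.32 = 37.2820. B = V − Δ·S = 85.6558.
Each (Δ,B) replicates both successor values, so the strategy is self-financing and V0 is arbitrage-free.

(0,0): Delta=-0.4743 Bond=85.6558
(1,0): Delta=-1.1005 Bond=162.8921
(1,1): Delta=-0.3819 Bond=99.2250
(2,0): Delta=0.3069 Bond=127.6789
(2,1): Delta=-1.3080 Bond=239.2783
(2,2): Delta=-0.2455 Bond=100.8933
V0=37.2820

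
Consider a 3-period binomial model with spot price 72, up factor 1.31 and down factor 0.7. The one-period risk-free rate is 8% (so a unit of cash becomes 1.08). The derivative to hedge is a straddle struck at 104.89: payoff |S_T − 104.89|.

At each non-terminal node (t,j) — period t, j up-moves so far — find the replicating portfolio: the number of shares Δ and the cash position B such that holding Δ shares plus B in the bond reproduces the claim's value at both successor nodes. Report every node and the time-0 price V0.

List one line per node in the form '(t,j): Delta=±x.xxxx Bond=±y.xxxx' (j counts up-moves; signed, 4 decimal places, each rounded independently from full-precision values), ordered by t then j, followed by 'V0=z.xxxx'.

Since d<R<u, set p* = (R−d)/(u−d) = 0.6230; price each node as the discounted p*-expectation of its children.
Payoff layer (t=3): V(3,0)=80.1940, V(3,1)=58.6732, V(3,2)=18.3986, V(3,3)=56.9726
  t=2,j=0: stock 35.2800 → up 46.2168 (V=58.6732), down 24.6960 (V=80.1940). Price 61.8404; hedge Δ=-1.0000, bond B=97.1204.
  t=2,j=1: stock 66.0240 → up 86.4914 (V=18.3986), down 46.2168 (V=58.6732). Price 31.0964; hedge Δ=-1.0000, bond B=97.1204.
  t=2,j=2: stock 123.5592 → up 161.8626 (V=56.9726), down 86.4914 (V=18.3986). Price 39.2854; hedge Δ=0.5118, bond B=-23.9506.
  t=1,j=0: stock 50.4000 → up 66.0240 (V=31.0964), down 35.2800 (V=61.8404). Price 39.5263; hedge Δ=-1.0000, bond B=89.9263.
  t=1,j=1: stock 94.3200 → up 123.5592 (V=39.2854), down 66.0240 (V=31.0964). Price 33.5164; hedge Δ=0.1423, bond B=20.0918.
  t=0,j=0: stock 72.0000 → up 94.3200 (V=33.5164), down 50.4000 (V=39.5263). Price 33.1319; hedge Δ=-0.1368, bond B=42.9841.
Check: Δ(0,0)·S0 + B(0,0) = 33.1319 = V0.

(0,0): Delta=-0.1368 Bond=42.9841
(1,0): Delta=-1.0000 Bond=89.9263
(1,1): Delta=0.1423 Bond=20.0918
(2,0): Delta=-1.0000 Bond=97.1204
(2,1): Delta=-1.0000 Bond=97.1204
(2,2): Delta=0.5118 Bond=-23.9506
V0=33.1319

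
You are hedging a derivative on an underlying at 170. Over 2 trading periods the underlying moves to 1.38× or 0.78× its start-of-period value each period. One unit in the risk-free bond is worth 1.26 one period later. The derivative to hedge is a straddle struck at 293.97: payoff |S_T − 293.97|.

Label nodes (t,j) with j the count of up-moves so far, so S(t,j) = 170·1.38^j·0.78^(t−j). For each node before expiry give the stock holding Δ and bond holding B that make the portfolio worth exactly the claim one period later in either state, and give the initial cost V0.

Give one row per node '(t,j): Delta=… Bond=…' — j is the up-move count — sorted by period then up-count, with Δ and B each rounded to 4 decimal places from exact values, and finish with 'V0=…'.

(0,0): Delta=-0.6293 Bond=146.1525
(1,0): Delta=-1.0000 Bond=233.3095
(1,1): Delta=-0.5769 Bond=171.8629
V0=39.1748

The replicating-portfolio and risk-neutral prices coincide; use p* = (1.26−0.78)/(1.38−0.78) = 0.8000 for the latter.
Terminal values V(2,·): V(2,0)=190.5420, V(2,1)=110.9820, V(2,2)=29.7780
  t=1,j=0: stock 132.6000 → up 182.9880 (V=110.9820), down 103.4280 (V=190.5420). Price 100.7095; hedge Δ=-1.0000, bond B=233.3095.
  t=1,j=1: stock 234.6000 → up 323.7480 (V=29.7780), down 182.9880 (V=110.9820). Price 36.5229; hedge Δ=-0.5769, bond B=171.8629.
  t=0,j=0: stock 170.0000 → up 234.6000 (V=36.5229), down 132.6000 (V=100.7095). Price 39.1748; hedge Δ=-0.6293, bond B=146.1525.
Each (Δ,B) replicates both successor values, so the strategy is self-financing and V0 is arbitrage-free.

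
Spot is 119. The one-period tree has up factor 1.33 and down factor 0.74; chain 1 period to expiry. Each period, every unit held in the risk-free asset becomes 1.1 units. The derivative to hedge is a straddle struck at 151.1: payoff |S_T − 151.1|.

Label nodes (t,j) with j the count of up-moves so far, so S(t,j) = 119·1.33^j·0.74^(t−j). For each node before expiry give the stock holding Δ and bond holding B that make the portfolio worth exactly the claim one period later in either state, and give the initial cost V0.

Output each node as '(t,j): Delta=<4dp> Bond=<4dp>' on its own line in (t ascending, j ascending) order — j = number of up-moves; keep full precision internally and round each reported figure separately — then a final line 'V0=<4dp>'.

No-arbitrage ⇒ martingale measure with p* = (R−d)/(u−d) = 0.6102.
Terminal payoffs: V(1,0)=63.0400, V(1,1)=7.1700
(0,0): S=119.0000. Δ = (V_up−V_dn)/(S_up−S_dn) = (7.1700−63.0400)/(158.2700−88.0600) = -0.7958. V = [p*·7.1700 + (1−p*)·63.0400]/1.1 = 26.3180. B = V − Δ·S = 121.0129.
Self-financing check: at every node Δ·S+B equals the discounted successor values.

(0,0): Delta=-0.7958 Bond=121.0129
V0=26.3180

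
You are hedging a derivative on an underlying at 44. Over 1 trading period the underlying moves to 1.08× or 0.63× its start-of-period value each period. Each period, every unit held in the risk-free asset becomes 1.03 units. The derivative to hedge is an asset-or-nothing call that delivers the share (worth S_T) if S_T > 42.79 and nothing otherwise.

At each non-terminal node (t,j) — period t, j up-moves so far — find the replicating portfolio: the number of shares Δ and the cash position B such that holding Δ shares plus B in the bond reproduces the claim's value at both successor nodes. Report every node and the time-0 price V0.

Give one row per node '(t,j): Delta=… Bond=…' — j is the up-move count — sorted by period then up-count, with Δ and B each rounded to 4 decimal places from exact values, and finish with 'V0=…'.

Since d<R<u, set p* = (R−d)/(u−d) = 0.8889; price each node as the discounted p*-expectation of its children.
At expiry t=1: V(1,0)=0.0000, V(1,1)=47.5200
(0,0): S=44.0000. Δ = (V_up−V_dn)/(S_up−S_dn) = (47.5200−0.0000)/(47.5200−27.7200) = 2.4000. V = [p*·47.5200 + (1−p*)·0.0000]/1.03 = 41.0097. B = V − Δ·S = -64.5903.
Root portfolio cost Δ·44+B reproduces V0=41.0097.

(0,0): Delta=2.4000 Bond=-64.5903
V0=41.0097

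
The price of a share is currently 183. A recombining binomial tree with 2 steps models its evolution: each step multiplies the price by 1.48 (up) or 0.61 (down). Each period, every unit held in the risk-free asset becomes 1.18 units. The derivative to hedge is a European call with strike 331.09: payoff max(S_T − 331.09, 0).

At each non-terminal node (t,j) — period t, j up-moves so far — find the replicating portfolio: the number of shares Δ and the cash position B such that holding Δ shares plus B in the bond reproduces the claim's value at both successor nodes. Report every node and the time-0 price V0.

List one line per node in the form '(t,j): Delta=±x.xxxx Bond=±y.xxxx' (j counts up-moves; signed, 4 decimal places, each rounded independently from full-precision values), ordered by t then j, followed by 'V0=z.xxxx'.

(0,0): Delta=0.2433 Bond=-23.0126
(1,0): Delta=0.0000 Bond=0.0000
(1,1): Delta=0.2960 Bond=-41.4470
V0=21.5036

The replicating-portfolio and risk-neutral prices coincide; use p* = (1.18−0.61)/(1.48−0.61) = 0.6552 for the latter.
Terminal values V(2,·): V(2,0)=0.0000, V(2,1)=0.0000, V(2,2)=69.7532
  t=1,j=0: stock 111.6300 → up 165.2124 (V=0.0000), down 68.0943 (V=0.0000). Price 0.0000; hedge Δ=0.0000, bond B=0.0000.
  t=1,j=1: stock 270.8400 → up 400.8432 (V=69.7532), down 165.2124 (V=0.0000). Price 38.7291; hedge Δ=0.2960, bond B=-41.4470.
  t=0,j=0: stock 183.0000 → up 270.8400 (V=38.7291), down 111.6300 (V=0.0000). Price 21.5036; hedge Δ=0.2433, bond B=-23.0126.
Each (Δ,B) replicates both successor values, so the strategy is self-financing and V0 is arbitrage-free.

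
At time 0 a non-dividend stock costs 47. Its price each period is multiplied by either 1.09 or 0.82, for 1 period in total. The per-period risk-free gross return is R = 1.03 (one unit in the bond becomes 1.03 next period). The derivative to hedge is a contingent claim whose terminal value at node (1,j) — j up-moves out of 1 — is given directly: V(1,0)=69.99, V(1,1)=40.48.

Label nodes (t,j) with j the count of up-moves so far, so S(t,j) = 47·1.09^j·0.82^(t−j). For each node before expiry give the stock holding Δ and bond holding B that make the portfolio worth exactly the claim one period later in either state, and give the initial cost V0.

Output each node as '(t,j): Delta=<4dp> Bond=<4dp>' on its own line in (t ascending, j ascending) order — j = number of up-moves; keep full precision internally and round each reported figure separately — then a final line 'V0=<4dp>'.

Since d<R<u, set p* = (R−d)/(u−d) = 0.7778; price each node as the discounted p*-expectation of its children.
Payoff layer (t=1): V(1,0)=69.9900, V(1,1)=40.4800
(0,0): S=47.0000. Δ = (V_up−V_dn)/(S_up−S_dn) = (40.4800−69.9900)/(51.2300−38.5400) = -2.3255. V = [p*·40.4800 + (1−p*)·69.9900]/1.03 = 45.6677. B = V − Δ·S = 154.9640.
Check: Δ(0,0)·S0 + B(0,0) = 45.6677 = V0.

(0,0): Delta=-2.3255 Bond=154.9640
V0=45.6677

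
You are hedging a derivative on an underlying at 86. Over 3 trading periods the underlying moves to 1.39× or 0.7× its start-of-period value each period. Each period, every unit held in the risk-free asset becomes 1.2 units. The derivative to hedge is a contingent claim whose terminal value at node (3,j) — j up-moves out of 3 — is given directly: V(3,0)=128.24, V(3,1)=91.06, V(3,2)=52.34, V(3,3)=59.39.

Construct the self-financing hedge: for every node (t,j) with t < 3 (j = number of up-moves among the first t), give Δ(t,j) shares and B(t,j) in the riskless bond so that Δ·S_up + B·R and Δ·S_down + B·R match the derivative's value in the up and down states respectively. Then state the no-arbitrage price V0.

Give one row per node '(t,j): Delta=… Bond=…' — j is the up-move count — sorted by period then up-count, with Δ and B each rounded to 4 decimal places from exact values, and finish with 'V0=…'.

Risk-neutral probability p* = (R−d)/(u−d) = (1.2−0.7)/(1.39−0.7) = 0.7246.
Terminal payoffs: V(3,0)=128.2400, V(3,1)=91.0600, V(3,2)=52.3400, V(3,3)=59.3900
Node (2,0) S=42.1400: V=(p*·91.0600+(1−p*)·128.2400)/1.2=84.4150; Δ=(91.0600−128.2400)/(58.5746−29.4980)=-1.2787; B=V−Δ·S=138.2990
Node (2,1) S=83.6780: V=(p*·52.3400+(1−p*)·91.0600)/1.2=52.5017; Δ=(52.3400−91.0600)/(116.3124−58.5746)=-0.6706; B=V−Δ·S=108.6176
Node (2,2) S=166.1606: V=(p*·59.3900+(1−p*)·52.3400)/1.2=47.8739; Δ=(59.3900−52.3400)/(230.9632−116.3124)=0.0615; B=V−Δ·S=37.6565
Node (1,0) S=60.2000: V=(p*·52.5017+(1−p*)·84.4150)/1.2=51.0745; Δ=(52.5017−84.4150)/(83.6780−42.1400)=-0.7683; B=V−Δ·S=97.3256
Node (1,1) S=119.5400: V=(p*·47.8739+(1−p*)·52.5017)/1.2=40.9569; Δ=(47.8739−52.5017)/(166.1606−83.6780)=-0.0561; B=V−Δ·S=47.6638
Node (0,0) S=86.0000: V=(p*·40.9569+(1−p*)·51.0745)/1.2=36.4524; Δ=(40.9569−51.0745)/(119.5400−60.2000)=-0.1705; B=V−Δ·S=51.1157
Root portfolio cost Δ·86+B reproduces V0=36.4524.

(0,0): Delta=-0.1705 Bond=51.1157
(1,0): Delta=-0.7683 Bond=97.3256
(1,1): Delta=-0.0561 Bond=47.6638
(2,0): Delta=-1.2787 Bond=138.2990
(2,1): Delta=-0.6706 Bond=108.6176
(2,2): Delta=0.0615 Bond=37.6565
V0=36.4524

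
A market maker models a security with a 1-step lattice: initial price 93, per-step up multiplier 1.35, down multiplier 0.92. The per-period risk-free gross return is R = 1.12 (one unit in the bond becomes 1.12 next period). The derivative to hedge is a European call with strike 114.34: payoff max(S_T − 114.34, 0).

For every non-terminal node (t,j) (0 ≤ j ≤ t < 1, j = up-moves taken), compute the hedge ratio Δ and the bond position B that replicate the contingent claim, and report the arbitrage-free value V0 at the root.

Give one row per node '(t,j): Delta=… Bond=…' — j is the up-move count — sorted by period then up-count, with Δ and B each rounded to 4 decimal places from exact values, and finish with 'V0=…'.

Under the risk-neutral measure, an up-move has probability p* = (R−d)/(u−d) = 0.4651 and values discount at R = 1.12.
Terminal payoffs: V(1,0)=0.0000, V(1,1)=11.2100
(0,0): S=93.0000. Δ = (V_up−V_dn)/(S_up−S_dn) = (11.2100−0.0000)/(125.5500−85.5600) = 0.2803. V = [p*·11.2100 + (1−p*)·0.0000]/1.12 = 4.6553. B = V − Δ·S = -21.4145.
Self-financing check: at every node Δ·S+B equals the discounted successor values.

(0,0): Delta=0.2803 Bond=-21.4145
V0=4.6553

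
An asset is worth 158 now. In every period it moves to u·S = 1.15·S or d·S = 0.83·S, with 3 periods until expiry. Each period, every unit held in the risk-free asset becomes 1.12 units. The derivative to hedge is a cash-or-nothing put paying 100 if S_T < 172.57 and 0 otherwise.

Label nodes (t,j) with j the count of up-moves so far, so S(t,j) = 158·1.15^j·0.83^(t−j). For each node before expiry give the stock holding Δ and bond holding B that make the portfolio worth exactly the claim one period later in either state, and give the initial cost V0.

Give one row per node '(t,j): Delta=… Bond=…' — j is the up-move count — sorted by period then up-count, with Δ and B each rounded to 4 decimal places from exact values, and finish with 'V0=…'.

(0,0): Delta=-0.2679 Bond=44.0909
(1,0): Delta=-1.9282 Bond=267.1067
(1,1): Delta=-0.1440 Bond=26.8586
(2,0): Delta=0.0000 Bond=89.2857
(2,1): Delta=-2.0721 Bond=320.8705
(2,2): Delta=0.0000 Bond=0.0000
V0=1.7595

Under the risk-neutral measure, an up-move has probability p* = (R−d)/(u−d) = 0.9063 and values discount at R = 1.12.
Payoff layer (t=3): V(3,0)=100.0000, V(3,1)=100.0000, V(3,2)=0.0000, V(3,3)=0.0000
  t=2,j=0: stock 108.8462 → up 125.1731 (V=100.0000), down 90.3423 (V=100.0000). Price 89.2857; hedge Δ=0.0000, bond B=89.2857.
  t=2,j=1: stock 150.8110 → up 173.4326 (V=0.0000), down 125.1731 (V=100.0000). Price 8.3705; hedge Δ=-2.0721, bond B=320.8705.
  t=2,j=2: stock 208.9550 → up 240.2982 (V=0.0000), down 173.4326 (V=0.0000). Price 0.0000; hedge Δ=0.0000, bond B=0.0000.
  t=1,j=0: stock 131.1400 → up 150.8110 (V=8.3705), down 108.8462 (V=89.2857). Price 14.2467; hedge Δ=-1.9282, bond B=267.1067.
  t=1,j=1: stock 181.7000 → up 208.9550 (V=0.0000), down 150.8110 (V=8.3705). Price 0.7007; hedge Δ=-0.1440, bond B=26.8586.
  t=0,j=0: stock 158.0000 → up 181.7000 (V=0.7007), down 131.1400 (V=14.2467). Price 1.7595; hedge Δ=-0.2679, bond B=44.0909.
Root portfolio cost Δ·158+B reproduces V0=1.7595.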